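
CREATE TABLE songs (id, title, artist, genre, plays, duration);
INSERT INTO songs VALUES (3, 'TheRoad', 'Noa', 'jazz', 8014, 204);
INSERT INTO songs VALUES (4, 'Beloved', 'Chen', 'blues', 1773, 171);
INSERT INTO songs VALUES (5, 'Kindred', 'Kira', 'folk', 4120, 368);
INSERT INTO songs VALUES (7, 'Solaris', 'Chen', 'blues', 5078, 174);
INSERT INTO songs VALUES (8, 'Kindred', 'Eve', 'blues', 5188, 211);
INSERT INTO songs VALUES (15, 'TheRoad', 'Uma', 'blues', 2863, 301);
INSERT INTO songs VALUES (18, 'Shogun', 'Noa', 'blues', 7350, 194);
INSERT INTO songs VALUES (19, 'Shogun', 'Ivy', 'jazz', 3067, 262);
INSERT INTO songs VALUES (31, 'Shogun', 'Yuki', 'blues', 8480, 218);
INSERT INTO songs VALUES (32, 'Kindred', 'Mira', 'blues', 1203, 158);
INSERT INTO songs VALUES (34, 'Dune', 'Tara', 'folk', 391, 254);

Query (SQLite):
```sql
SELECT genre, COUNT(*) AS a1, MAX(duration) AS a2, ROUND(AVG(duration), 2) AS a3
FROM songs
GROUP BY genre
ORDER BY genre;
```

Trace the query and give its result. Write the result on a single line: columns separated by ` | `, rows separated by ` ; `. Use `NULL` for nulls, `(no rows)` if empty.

blues | 7 | 301 | 203.86 ; folk | 2 | 368 | 311 ; jazz | 2 | 262 | 233

Group songs by genre.
Per group compute: COUNT(*), MAX(duration), ROUND(AVG(duration), 2).
  blues: ids {4, 7, 8, 15, 18, 31, 32} → COUNT(*)=7, MAX(duration)=301, ROUND(AVG(duration), 2)=203.86
  folk: ids {5, 34} → COUNT(*)=2, MAX(duration)=368, ROUND(AVG(duration), 2)=311
  jazz: ids {3, 19} → COUNT(*)=2, MAX(duration)=262, ROUND(AVG(duration), 2)=233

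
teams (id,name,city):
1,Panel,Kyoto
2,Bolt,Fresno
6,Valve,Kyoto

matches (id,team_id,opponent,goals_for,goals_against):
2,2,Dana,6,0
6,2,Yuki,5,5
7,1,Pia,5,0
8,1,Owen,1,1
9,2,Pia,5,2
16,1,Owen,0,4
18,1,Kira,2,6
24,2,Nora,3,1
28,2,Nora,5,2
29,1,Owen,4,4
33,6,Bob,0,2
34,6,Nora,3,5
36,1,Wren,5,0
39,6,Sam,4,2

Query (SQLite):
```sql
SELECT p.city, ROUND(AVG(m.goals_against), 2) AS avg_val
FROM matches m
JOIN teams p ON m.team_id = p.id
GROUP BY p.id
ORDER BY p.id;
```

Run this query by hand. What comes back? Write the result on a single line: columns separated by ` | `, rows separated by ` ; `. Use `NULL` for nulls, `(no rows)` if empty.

Join each matches row to its teams via team_id.
Group joined rows by teams.id; compute ROUND(AVG(m.goals_against), 2) per group.
  1: ids {7, 8, 16, 18, 29, 36} → ROUND(AVG(m.goals_against), 2)=2.5
  2: ids {2, 6, 9, 24, 28} → ROUND(AVG(m.goals_against), 2)=2
  6: ids {33, 34, 39} → ROUND(AVG(m.goals_against), 2)=3

Kyoto | 2.5 ; Fresno | 2 ; Kyoto | 3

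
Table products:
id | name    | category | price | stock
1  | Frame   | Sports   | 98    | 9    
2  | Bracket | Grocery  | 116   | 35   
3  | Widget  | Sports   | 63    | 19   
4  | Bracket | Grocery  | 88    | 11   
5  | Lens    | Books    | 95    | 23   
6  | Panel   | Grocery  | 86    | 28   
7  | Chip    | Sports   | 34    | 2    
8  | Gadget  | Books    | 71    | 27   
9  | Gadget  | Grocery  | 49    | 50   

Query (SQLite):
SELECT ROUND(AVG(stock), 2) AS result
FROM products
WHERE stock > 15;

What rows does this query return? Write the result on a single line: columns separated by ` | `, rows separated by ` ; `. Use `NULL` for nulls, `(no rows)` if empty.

Rows where stock > 15 → stock values: [35, 19, 23, 28, 27, 50].
AVG = 182 / 6 (rounded to 2 dp).

30.33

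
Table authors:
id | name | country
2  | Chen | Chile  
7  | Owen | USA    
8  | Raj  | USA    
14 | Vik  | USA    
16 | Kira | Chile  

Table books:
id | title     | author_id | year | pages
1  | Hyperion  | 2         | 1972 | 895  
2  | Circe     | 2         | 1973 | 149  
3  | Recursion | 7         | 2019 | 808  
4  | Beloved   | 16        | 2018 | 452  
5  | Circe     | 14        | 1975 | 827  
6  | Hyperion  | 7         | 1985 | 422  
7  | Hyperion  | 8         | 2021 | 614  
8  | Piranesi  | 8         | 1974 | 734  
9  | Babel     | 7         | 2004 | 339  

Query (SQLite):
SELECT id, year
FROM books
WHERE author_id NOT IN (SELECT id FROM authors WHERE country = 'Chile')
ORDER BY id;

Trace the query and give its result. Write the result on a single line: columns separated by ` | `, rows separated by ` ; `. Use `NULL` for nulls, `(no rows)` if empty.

Inner query: authors.id where country = 'Chile'.
Outer: keep books rows whose author_id is not in that set.
Inner query → {2, 16}

3 | 2019 ; 5 | 1975 ; 6 | 1985 ; 7 | 2021 ; 8 | 1974 ; 9 | 2004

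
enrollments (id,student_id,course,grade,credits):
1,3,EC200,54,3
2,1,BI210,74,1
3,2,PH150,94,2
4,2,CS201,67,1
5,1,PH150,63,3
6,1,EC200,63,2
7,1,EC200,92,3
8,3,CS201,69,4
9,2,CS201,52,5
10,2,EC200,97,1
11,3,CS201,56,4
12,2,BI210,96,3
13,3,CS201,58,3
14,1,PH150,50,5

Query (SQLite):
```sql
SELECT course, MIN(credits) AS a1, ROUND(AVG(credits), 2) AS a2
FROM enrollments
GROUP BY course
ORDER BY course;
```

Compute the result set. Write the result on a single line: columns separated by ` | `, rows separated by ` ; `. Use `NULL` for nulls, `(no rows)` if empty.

Group enrollments by course.
Per group compute: MIN(credits), ROUND(AVG(credits), 2).
  BI210: ids {2, 12} → MIN(credits)=1, ROUND(AVG(credits), 2)=2
  CS201: ids {4, 8, 9, 11, 13} → MIN(credits)=1, ROUND(AVG(credits), 2)=3.4
  EC200: ids {1, 6, 7, 10} → MIN(credits)=1, ROUND(AVG(credits), 2)=2.25
  PH150: ids {3, 5, 14} → MIN(credits)=2, ROUND(AVG(credits), 2)=3.33

BI210 | 1 | 2 ; CS201 | 1 | 3.4 ; EC200 | 1 | 2.25 ; PH150 | 2 | 3.33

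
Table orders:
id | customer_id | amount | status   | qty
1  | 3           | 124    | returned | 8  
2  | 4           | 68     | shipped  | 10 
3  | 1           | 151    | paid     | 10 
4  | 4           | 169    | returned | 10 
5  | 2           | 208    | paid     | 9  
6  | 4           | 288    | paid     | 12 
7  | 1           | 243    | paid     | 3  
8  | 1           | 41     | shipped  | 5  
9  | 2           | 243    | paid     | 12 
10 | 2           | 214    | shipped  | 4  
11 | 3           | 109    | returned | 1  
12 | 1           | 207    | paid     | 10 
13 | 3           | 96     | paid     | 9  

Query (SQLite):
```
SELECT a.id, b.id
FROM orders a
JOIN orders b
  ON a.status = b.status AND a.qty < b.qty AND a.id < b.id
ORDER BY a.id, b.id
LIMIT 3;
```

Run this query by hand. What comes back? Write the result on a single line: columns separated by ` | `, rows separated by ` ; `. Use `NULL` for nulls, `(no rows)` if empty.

Pairs (a,b) with same status, a.qty < b.qty, a.id < b.id.
status groups: paid:{3,5,6,7,9,12,13} returned:{1,4,11} shipped:{2,8,10}
Ordered by (a.id, b.id); first 3.

1 | 4 ; 3 | 6 ; 3 | 9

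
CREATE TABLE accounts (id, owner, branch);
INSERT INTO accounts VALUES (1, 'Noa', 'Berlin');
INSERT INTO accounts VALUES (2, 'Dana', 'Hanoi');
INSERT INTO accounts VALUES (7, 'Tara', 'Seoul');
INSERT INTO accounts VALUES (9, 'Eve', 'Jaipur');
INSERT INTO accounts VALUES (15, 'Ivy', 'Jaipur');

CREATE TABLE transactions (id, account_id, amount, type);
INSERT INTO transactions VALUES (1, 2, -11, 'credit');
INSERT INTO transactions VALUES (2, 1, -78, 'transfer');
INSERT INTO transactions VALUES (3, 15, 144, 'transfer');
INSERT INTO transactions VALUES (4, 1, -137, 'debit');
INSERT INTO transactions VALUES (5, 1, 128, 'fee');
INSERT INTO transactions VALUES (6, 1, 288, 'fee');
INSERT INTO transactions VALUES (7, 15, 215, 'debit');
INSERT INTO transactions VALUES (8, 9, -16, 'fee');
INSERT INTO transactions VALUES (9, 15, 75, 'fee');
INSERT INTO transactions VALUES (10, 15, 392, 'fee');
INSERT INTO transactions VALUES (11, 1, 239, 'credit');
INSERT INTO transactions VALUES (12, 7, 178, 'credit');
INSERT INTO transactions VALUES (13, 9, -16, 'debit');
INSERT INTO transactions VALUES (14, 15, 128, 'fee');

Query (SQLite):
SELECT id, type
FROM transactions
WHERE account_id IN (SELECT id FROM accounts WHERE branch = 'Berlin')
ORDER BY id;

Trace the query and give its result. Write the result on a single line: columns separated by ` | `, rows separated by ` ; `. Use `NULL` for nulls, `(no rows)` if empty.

2 | transfer ; 4 | debit ; 5 | fee ; 6 | fee ; 11 | credit

Inner query: accounts.id where branch = 'Berlin'.
Outer: keep transactions rows whose account_id is in that set.
Inner query → {1}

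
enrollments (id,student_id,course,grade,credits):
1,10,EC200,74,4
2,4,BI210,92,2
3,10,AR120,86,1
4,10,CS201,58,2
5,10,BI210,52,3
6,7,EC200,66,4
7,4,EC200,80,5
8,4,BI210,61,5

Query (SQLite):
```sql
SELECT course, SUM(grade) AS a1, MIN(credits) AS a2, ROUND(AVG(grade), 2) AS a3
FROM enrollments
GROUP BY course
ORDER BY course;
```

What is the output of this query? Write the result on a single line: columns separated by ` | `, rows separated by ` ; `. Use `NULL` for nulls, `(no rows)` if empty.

Group enrollments by course.
Per group compute: SUM(grade), MIN(credits), ROUND(AVG(grade), 2).
  AR120: ids {3} → SUM(grade)=86, MIN(credits)=1, ROUND(AVG(grade), 2)=86
  BI210: ids {2, 5, 8} → SUM(grade)=205, MIN(credits)=2, ROUND(AVG(grade), 2)=68.33
  CS201: ids {4} → SUM(grade)=58, MIN(credits)=2, ROUND(AVG(grade), 2)=58
  EC200: ids {1, 6, 7} → SUM(grade)=220, MIN(credits)=4, ROUND(AVG(grade), 2)=73.33

AR120 | 86 | 1 | 86 ; BI210 | 205 | 2 | 68.33 ; CS201 | 58 | 2 | 58 ; EC200 | 220 | 4 | 73.33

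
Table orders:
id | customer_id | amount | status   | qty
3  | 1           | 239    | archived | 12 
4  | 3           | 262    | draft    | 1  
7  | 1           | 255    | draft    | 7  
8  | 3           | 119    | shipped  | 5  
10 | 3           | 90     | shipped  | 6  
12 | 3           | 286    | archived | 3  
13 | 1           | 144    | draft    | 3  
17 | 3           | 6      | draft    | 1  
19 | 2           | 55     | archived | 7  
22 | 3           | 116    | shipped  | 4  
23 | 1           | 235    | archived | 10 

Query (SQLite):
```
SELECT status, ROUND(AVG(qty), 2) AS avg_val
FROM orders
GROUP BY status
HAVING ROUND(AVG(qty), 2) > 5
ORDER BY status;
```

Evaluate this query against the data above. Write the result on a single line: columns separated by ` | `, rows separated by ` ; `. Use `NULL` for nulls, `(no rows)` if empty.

Partition orders by status; compute ROUND(AVG(qty), 2) within each group.
HAVING: keep groups where ROUND(AVG(qty), 2) > 5.
  archived: ids {3, 12, 19, 23} → ROUND(AVG(qty), 2)=8
  draft: ids {4, 7, 13, 17} → ROUND(AVG(qty), 2)=3
  shipped: ids {8, 10, 22} → ROUND(AVG(qty), 2)=5

archived | 8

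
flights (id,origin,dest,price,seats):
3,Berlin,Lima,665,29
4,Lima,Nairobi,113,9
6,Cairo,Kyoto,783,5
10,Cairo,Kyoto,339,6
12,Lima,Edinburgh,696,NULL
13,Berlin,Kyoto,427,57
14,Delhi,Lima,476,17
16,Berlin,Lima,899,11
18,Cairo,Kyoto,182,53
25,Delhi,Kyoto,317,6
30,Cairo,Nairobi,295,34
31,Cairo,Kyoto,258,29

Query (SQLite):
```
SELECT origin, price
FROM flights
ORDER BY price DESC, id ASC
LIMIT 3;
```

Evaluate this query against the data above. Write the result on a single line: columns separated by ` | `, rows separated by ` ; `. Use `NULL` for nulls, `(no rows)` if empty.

Sort by price desc, tiebreak id asc: (899, id=16), (783, id=6), (696, id=12), (665, id=3), (476, id=14), (427, id=13) …. Take first 3.

Berlin | 899 ; Cairo | 783 ; Lima | 696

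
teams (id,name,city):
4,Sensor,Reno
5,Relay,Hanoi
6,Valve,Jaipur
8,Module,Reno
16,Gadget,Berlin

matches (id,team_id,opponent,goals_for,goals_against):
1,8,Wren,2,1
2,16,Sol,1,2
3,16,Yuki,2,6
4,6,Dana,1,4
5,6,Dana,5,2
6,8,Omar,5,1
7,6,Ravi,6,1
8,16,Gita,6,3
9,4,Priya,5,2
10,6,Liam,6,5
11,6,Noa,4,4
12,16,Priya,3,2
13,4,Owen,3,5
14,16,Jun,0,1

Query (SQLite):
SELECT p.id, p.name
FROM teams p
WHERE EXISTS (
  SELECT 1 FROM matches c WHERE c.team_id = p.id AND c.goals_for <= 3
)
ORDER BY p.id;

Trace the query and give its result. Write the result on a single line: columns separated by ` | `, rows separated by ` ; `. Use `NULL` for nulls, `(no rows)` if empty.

For each teams row, check whether any matches with matching team_id has goals_for <= 3.
Keep rows where that is true.

4 | Sensor ; 6 | Valve ; 8 | Module ; 16 | Gadget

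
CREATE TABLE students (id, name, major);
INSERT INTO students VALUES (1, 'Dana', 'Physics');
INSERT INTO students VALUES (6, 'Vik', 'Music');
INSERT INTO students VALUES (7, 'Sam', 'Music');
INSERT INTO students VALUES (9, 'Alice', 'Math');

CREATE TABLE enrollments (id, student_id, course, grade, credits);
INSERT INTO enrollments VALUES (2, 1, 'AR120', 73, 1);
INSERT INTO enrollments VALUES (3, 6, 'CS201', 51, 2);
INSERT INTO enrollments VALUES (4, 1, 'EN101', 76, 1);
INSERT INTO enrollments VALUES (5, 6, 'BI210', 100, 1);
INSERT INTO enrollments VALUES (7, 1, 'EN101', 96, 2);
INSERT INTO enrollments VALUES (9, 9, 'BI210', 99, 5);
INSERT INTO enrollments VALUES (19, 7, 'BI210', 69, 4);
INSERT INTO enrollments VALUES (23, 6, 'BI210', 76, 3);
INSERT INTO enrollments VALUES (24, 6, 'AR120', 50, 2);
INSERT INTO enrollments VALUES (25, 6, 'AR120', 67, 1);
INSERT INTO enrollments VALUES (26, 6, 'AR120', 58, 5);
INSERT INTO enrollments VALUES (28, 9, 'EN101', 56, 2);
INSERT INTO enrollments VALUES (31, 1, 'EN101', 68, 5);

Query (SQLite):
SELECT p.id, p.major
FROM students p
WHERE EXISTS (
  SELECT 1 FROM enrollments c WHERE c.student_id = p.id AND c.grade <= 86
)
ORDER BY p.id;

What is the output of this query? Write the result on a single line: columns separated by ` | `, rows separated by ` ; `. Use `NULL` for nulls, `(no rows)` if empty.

1 | Physics ; 6 | Music ; 7 | Music ; 9 | Math

For each students row, check whether any enrollments with matching student_id has grade <= 86.
Keep rows where that is true.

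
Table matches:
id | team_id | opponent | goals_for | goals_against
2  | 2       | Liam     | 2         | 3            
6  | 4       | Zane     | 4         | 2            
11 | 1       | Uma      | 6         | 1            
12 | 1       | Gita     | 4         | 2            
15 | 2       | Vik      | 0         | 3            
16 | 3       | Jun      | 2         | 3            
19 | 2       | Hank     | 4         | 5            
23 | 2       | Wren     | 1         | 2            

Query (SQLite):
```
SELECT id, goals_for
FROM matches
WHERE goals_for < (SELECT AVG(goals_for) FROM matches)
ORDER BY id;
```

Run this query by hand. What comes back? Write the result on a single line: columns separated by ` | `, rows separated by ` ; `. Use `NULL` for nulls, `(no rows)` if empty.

2 | 2 ; 15 | 0 ; 16 | 2 ; 23 | 1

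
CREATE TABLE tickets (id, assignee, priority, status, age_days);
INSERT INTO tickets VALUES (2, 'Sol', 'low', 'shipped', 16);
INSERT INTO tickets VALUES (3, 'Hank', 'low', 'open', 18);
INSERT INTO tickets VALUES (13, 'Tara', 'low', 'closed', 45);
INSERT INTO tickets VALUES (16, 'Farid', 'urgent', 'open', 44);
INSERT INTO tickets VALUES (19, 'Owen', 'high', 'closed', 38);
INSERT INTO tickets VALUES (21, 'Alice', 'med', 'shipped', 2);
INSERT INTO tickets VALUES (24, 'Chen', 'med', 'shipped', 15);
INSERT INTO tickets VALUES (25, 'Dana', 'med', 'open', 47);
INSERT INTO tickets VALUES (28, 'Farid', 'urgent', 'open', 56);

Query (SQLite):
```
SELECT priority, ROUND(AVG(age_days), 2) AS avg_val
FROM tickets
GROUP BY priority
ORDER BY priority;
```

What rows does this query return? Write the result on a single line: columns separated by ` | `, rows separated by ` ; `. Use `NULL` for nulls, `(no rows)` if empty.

high | 38 ; low | 26.33 ; med | 21.33 ; urgent | 50

Partition tickets by priority; compute ROUND(AVG(age_days), 2) within each group.
  high: ids {19} → ROUND(AVG(age_days), 2)=38
  low: ids {2, 3, 13} → ROUND(AVG(age_days), 2)=26.33
  med: ids {21, 24, 25} → ROUND(AVG(age_days), 2)=21.33
  urgent: ids {16, 28} → ROUND(AVG(age_days), 2)=50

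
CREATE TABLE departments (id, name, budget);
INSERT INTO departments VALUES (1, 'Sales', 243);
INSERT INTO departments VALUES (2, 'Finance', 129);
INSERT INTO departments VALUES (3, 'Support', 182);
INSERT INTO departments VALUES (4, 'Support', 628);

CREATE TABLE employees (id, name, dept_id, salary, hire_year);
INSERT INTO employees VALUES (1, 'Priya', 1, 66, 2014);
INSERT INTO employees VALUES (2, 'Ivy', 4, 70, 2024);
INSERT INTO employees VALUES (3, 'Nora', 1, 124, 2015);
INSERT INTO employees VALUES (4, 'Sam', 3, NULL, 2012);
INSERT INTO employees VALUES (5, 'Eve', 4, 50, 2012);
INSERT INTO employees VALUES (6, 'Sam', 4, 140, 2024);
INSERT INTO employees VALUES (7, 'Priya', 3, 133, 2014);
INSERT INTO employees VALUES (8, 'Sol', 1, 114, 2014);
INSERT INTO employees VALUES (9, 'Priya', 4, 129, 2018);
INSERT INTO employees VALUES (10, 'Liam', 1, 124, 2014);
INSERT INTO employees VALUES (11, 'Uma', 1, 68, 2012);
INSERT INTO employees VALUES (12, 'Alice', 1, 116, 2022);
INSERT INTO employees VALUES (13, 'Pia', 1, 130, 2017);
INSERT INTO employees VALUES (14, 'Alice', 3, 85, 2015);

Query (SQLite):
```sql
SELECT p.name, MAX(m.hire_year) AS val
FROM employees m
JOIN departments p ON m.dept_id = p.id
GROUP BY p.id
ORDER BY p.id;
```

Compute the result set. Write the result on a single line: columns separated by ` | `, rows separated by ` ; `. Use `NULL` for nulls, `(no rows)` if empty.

Join each employees row to its departments via dept_id.
Group joined rows by departments.id; compute MAX(m.hire_year) per group.
  1: ids {1, 3, 8, 10, 11, 12, 13} → MAX(m.hire_year)=2022
  3: ids {4, 7, 14} → MAX(m.hire_year)=2015
  4: ids {2, 5, 6, 9} → MAX(m.hire_year)=2024

Sales | 2022 ; Support | 2015 ; Support | 2024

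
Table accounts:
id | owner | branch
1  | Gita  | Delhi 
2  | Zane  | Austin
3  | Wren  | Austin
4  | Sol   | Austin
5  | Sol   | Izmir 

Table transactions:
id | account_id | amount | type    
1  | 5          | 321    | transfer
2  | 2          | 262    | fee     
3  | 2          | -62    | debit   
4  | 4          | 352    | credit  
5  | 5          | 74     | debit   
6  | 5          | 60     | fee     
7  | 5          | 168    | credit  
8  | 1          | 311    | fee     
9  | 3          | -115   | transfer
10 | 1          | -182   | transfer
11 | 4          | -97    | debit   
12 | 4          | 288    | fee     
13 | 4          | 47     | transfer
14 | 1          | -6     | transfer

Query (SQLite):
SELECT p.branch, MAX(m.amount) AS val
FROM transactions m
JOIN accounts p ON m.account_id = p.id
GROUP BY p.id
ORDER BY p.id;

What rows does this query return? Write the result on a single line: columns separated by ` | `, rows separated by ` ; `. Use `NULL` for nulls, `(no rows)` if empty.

Delhi | 311 ; Austin | 262 ; Austin | -115 ; Austin | 352 ; Izmir | 321

Join each transactions row to its accounts via account_id.
Group joined rows by accounts.id; compute MAX(m.amount) per group.
  1: ids {8, 10, 14} → MAX(m.amount)=311
  2: ids {2, 3} → MAX(m.amount)=262
  3: ids {9} → MAX(m.amount)=-115
  4: ids {4, 11, 12, 13} → MAX(m.amount)=352
  5: ids {1, 5, 6, 7} → MAX(m.amount)=321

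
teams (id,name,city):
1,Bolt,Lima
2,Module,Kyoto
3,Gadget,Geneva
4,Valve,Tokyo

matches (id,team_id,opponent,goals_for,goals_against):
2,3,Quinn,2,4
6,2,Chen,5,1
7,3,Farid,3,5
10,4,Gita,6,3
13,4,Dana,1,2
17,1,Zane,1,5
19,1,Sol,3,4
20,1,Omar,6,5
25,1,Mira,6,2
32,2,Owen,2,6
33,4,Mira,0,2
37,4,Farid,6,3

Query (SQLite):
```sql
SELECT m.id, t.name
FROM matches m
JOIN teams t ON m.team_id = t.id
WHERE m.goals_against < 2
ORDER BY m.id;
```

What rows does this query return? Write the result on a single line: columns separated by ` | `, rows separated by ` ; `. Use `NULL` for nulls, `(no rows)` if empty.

6 | Module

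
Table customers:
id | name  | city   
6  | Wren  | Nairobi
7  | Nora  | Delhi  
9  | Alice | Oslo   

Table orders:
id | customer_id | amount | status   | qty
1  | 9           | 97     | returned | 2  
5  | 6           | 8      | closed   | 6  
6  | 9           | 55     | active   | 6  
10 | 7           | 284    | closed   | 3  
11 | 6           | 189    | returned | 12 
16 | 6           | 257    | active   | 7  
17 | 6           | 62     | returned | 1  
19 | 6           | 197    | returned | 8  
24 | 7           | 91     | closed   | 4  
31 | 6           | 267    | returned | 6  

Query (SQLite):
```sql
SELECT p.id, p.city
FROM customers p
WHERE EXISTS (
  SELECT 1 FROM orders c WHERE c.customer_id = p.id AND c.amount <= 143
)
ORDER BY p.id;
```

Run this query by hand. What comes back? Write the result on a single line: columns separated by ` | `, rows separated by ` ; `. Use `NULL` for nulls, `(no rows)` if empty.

6 | Nairobi ; 7 | Delhi ; 9 | Oslo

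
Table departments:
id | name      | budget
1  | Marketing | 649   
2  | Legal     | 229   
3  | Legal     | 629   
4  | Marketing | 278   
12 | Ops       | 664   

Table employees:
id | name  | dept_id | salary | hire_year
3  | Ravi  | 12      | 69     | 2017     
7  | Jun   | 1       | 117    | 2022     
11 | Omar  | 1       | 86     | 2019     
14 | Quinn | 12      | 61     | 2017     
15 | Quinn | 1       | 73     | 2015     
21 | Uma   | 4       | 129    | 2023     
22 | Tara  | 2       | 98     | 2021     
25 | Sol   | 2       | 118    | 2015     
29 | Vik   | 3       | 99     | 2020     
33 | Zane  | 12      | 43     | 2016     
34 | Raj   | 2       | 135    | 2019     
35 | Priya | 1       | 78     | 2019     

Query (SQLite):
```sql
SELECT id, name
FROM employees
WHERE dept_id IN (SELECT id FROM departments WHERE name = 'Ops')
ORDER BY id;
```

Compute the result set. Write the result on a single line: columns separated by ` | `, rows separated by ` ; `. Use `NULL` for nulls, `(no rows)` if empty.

Inner query: departments.id where name = 'Ops'.
Outer: keep employees rows whose dept_id is in that set.
Inner query → {12}

3 | Ravi ; 14 | Quinn ; 33 | Zane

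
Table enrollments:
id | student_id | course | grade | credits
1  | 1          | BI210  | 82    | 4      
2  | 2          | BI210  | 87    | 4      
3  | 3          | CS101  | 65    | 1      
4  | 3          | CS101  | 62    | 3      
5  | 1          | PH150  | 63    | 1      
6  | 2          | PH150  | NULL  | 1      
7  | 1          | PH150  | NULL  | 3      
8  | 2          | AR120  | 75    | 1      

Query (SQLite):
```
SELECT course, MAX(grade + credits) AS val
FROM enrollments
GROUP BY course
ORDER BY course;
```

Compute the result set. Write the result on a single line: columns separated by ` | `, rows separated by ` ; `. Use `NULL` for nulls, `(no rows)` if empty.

For each row compute grade + credits.
Group by course; take MAX of the expression per group.
  AR120: ids {8} → MAX(grade + credits)=76
  BI210: ids {1, 2} → MAX(grade + credits)=91
  CS101: ids {3, 4} → MAX(grade + credits)=66
  PH150: ids {5, 6, 7} → MAX(grade + credits)=64

AR120 | 76 ; BI210 | 91 ; CS101 | 66 ; PH150 | 64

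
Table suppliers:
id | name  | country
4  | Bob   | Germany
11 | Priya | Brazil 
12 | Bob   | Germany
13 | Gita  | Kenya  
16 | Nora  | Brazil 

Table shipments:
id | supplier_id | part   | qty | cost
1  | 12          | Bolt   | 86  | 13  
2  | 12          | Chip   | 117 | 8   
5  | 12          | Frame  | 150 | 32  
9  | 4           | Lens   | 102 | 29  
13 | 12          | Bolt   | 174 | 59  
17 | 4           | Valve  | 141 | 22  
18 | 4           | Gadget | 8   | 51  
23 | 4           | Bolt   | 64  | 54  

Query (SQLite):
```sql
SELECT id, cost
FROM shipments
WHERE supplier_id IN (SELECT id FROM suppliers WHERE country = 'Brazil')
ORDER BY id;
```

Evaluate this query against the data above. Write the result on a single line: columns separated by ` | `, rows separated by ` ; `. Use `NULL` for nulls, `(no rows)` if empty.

Inner query: suppliers.id where country = 'Brazil'.
Outer: keep shipments rows whose supplier_id is in that set.
Inner query → {11, 16}

(no rows)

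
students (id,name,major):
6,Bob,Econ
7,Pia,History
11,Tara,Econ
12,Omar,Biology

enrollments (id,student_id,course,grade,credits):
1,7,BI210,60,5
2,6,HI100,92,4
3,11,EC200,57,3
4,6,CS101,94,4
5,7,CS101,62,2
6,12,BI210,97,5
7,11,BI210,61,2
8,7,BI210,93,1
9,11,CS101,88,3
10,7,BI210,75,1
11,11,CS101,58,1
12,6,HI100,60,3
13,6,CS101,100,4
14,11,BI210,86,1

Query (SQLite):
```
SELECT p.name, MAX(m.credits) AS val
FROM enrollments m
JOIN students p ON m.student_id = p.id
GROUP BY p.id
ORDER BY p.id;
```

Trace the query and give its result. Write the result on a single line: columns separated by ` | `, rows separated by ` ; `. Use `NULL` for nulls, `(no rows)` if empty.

Bob | 4 ; Pia | 5 ; Tara | 3 ; Omar | 5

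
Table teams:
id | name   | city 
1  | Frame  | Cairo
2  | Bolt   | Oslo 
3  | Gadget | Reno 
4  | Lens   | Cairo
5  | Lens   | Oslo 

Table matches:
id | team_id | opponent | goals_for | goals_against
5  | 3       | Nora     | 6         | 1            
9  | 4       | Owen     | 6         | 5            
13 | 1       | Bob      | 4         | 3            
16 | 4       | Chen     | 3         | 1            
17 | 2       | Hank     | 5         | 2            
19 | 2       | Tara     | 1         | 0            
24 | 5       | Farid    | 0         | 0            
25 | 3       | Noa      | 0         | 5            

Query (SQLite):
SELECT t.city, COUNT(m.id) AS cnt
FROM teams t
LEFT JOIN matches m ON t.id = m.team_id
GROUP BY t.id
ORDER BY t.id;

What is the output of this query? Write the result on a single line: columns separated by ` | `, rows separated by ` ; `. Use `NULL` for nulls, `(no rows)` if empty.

Cairo | 1 ; Oslo | 2 ; Reno | 2 ; Cairo | 2 ; Oslo | 1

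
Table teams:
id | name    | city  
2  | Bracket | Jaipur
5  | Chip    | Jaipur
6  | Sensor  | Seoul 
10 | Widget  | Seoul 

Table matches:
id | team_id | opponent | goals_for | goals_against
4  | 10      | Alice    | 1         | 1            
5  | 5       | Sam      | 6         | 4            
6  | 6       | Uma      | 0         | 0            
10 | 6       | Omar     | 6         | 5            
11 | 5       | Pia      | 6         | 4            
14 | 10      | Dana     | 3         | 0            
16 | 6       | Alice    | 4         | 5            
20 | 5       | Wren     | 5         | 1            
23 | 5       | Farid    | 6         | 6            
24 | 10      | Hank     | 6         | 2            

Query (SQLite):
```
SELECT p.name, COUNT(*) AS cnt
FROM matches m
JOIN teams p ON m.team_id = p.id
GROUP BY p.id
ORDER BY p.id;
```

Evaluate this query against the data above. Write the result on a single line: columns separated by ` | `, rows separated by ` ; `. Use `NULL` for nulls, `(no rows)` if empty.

Chip | 4 ; Sensor | 3 ; Widget | 3

Join each matches row to its teams via team_id.
Group joined rows by teams.id; compute COUNT(*) per group.
  5: ids {5, 11, 20, 23} → COUNT(*)=4
  6: ids {6, 10, 16} → COUNT(*)=3
  10: ids {4, 14, 24} → COUNT(*)=3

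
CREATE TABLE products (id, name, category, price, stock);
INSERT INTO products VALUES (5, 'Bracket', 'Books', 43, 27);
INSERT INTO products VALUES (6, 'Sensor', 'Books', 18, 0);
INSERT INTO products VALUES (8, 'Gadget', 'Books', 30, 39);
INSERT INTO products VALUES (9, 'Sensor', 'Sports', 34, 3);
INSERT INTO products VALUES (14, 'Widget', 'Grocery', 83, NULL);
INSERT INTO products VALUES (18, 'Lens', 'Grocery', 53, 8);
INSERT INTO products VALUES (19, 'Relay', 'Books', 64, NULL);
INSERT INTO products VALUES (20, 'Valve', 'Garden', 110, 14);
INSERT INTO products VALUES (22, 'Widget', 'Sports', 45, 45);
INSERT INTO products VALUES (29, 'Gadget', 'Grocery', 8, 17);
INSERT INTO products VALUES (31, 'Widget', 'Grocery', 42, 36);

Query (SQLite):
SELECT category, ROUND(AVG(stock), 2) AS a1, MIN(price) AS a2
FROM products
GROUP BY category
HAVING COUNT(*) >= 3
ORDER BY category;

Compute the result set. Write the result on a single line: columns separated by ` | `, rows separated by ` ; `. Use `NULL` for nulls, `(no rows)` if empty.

Group products by category.
Per group compute: ROUND(AVG(stock), 2), MIN(price).
HAVING: drop groups with fewer than 3 rows.
  Books: ids {5, 6, 8, 19} → ROUND(AVG(stock), 2)=22, MIN(price)=18
  Garden: ids {20} → ROUND(AVG(stock), 2)=14, MIN(price)=110
  Grocery: ids {14, 18, 29, 31} → ROUND(AVG(stock), 2)=20.33, MIN(price)=8
  Sports: ids {9, 22} → ROUND(AVG(stock), 2)=24, MIN(price)=34

Books | 22 | 18 ; Grocery | 20.33 | 8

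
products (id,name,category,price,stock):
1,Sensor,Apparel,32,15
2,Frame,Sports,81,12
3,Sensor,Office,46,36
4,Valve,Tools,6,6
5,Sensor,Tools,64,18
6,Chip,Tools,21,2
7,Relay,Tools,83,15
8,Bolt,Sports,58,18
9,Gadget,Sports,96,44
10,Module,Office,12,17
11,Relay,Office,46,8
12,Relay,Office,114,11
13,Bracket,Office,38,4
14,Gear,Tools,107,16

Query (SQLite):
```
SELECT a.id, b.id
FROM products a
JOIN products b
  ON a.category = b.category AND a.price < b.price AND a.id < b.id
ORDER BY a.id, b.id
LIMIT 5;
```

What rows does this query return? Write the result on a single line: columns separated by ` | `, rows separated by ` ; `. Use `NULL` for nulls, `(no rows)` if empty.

2 | 9 ; 3 | 12 ; 4 | 5 ; 4 | 6 ; 4 | 7

Pairs (a,b) with same category, a.price < b.price, a.id < b.id.
category groups: Apparel:{1} Office:{3,10,11,12,13} Sports:{2,8,9} Tools:{4,5,6,7,14}
Ordered by (a.id, b.id); first 5.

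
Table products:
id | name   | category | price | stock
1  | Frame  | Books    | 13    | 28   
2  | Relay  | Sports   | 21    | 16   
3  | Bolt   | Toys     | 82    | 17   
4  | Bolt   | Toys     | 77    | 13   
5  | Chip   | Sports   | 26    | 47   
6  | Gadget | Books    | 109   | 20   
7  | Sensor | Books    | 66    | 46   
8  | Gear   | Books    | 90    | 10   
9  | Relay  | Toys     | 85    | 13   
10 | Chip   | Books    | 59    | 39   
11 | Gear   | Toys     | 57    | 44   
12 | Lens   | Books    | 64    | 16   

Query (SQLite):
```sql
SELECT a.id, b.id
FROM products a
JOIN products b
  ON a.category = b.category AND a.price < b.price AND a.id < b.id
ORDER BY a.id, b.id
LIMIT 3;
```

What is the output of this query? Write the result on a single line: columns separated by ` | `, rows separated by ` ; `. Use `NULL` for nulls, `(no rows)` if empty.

1 | 6 ; 1 | 7 ; 1 | 8

Pairs (a,b) with same category, a.price < b.price, a.id < b.id.
category groups: Books:{1,6,7,8,10,12} Sports:{2,5} Toys:{3,4,9,11}
Ordered by (a.id, b.id); first 3.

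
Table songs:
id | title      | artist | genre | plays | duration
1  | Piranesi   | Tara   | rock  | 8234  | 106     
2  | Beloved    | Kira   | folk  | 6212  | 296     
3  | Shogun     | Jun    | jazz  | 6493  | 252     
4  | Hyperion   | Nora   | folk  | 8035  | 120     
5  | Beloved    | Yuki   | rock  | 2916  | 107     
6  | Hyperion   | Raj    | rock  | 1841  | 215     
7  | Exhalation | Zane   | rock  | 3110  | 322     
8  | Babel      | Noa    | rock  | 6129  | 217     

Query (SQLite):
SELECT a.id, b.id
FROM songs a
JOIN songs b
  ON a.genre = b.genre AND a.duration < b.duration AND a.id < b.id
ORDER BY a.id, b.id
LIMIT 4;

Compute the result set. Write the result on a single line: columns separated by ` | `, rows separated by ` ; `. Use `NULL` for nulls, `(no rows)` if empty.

1 | 5 ; 1 | 6 ; 1 | 7 ; 1 | 8

Pairs (a,b) with same genre, a.duration < b.duration, a.id < b.id.
genre groups: folk:{2,4} jazz:{3} rock:{1,5,6,7,8}
Ordered by (a.id, b.id); first 4.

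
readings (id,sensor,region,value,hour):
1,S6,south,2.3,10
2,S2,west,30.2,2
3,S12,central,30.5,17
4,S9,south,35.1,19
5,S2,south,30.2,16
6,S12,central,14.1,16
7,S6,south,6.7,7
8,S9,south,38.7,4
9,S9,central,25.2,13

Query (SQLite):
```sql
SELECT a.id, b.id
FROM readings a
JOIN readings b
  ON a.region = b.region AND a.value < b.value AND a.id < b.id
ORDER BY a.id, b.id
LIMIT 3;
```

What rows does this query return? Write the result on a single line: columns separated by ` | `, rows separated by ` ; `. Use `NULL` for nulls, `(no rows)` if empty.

1 | 4 ; 1 | 5 ; 1 | 7

Pairs (a,b) with same region, a.value < b.value, a.id < b.id.
region groups: central:{3,6,9} south:{1,4,5,7,8} west:{2}
Ordered by (a.id, b.id); first 3.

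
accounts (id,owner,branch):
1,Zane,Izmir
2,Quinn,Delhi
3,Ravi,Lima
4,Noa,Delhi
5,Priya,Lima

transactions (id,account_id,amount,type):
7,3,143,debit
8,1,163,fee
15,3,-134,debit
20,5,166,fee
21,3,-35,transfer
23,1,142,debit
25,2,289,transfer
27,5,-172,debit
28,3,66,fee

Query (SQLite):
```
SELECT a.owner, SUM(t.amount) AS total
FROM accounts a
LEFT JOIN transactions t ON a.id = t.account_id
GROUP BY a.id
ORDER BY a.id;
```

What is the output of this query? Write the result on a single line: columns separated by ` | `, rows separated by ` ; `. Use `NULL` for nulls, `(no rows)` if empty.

LEFT JOIN keeps every accounts row; unmatched ones get NULL for transactions columns.
Group by accounts.id and compute SUM(t.amount). SUM over an all-NULL group is NULL.
  1: ids {8, 23} → SUM(t.amount)=305
  2: ids {25} → SUM(t.amount)=289
  3: ids {7, 15, 21, 28} → SUM(t.amount)=40
  4: ids {—} → SUM(t.amount)=NULL
  5: ids {20, 27} → SUM(t.amount)=-6

Zane | 305 ; Quinn | 289 ; Ravi | 40 ; Noa | NULL ; Priya | -6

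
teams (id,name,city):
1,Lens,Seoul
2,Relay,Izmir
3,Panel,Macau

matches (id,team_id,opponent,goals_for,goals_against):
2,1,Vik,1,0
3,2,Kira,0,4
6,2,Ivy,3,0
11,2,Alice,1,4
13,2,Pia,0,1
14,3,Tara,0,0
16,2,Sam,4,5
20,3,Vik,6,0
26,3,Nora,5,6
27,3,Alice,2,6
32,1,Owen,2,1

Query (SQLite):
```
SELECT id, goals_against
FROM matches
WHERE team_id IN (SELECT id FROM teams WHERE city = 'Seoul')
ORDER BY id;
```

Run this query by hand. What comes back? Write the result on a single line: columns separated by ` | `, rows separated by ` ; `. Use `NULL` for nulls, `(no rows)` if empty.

Inner query: teams.id where city = 'Seoul'.
Outer: keep matches rows whose team_id is in that set.
Inner query → {1}

2 | 0 ; 32 | 1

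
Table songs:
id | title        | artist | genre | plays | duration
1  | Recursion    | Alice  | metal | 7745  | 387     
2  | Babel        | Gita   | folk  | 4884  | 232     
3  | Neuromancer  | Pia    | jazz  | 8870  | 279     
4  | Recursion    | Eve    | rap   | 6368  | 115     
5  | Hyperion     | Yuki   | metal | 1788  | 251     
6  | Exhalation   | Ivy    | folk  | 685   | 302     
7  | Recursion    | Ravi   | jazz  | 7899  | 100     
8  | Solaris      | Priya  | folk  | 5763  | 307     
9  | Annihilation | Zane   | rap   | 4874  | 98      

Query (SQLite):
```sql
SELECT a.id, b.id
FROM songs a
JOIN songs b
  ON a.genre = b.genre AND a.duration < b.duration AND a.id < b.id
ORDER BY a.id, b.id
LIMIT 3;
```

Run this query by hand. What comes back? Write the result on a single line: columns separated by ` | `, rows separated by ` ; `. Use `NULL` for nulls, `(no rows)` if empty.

Pairs (a,b) with same genre, a.duration < b.duration, a.id < b.id.
genre groups: folk:{2,6,8} jazz:{3,7} metal:{1,5} rap:{4,9}
Ordered by (a.id, b.id); first 3.

2 | 6 ; 2 | 8 ; 6 | 8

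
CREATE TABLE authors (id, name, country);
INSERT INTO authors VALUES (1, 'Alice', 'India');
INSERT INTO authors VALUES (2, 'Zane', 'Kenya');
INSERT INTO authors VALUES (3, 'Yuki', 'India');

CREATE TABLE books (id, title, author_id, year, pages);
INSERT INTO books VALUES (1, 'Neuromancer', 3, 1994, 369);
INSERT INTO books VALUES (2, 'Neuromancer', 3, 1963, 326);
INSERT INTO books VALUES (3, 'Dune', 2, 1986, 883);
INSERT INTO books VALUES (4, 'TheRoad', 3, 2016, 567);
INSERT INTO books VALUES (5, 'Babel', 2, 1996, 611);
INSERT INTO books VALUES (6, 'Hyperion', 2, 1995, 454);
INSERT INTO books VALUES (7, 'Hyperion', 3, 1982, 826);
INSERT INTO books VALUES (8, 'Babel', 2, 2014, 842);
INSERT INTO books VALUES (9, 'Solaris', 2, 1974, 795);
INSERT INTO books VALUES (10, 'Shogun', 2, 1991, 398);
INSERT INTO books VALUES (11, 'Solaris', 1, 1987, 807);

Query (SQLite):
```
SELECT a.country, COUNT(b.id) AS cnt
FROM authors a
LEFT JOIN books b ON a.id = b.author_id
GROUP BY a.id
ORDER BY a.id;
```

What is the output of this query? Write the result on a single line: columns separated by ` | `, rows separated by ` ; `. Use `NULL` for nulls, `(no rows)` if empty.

LEFT JOIN keeps every authors row; unmatched ones get NULL for books columns.
Group by authors.id and compute COUNT(b.id). COUNT(col) of an all-NULL group is 0.
  1: ids {11} → COUNT(b.id)=1
  2: ids {3, 5, 6, 8, 9, 10} → COUNT(b.id)=6
  3: ids {1, 2, 4, 7} → COUNT(b.id)=4

India | 1 ; Kenya | 6 ; India | 4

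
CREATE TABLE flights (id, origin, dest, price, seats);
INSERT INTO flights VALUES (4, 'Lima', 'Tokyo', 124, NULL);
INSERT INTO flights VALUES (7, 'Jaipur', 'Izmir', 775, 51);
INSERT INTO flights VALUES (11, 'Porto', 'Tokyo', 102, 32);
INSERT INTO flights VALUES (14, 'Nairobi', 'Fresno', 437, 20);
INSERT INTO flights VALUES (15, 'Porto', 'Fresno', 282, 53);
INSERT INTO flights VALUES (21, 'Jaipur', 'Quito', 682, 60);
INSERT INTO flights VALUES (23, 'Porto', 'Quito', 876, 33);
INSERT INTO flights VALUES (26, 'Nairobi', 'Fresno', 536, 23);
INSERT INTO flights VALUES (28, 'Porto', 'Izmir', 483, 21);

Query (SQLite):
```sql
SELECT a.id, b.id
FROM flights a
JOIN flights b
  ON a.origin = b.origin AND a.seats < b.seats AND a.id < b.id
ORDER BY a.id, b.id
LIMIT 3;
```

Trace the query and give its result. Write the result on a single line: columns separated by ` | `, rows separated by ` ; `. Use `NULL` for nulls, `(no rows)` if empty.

Pairs (a,b) with same origin, a.seats < b.seats, a.id < b.id.
origin groups: Jaipur:{7,21} Lima:{4} Nairobi:{14,26} Porto:{11,15,23,28}
Ordered by (a.id, b.id); first 3.

7 | 21 ; 11 | 15 ; 11 | 23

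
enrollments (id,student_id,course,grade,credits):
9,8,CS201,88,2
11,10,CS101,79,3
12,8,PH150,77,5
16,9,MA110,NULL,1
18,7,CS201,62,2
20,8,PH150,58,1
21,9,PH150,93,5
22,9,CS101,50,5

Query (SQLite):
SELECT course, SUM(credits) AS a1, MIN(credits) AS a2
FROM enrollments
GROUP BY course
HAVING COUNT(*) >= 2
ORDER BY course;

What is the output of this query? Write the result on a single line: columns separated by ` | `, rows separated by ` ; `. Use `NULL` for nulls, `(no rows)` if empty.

CS101 | 8 | 3 ; CS201 | 4 | 2 ; PH150 | 11 | 1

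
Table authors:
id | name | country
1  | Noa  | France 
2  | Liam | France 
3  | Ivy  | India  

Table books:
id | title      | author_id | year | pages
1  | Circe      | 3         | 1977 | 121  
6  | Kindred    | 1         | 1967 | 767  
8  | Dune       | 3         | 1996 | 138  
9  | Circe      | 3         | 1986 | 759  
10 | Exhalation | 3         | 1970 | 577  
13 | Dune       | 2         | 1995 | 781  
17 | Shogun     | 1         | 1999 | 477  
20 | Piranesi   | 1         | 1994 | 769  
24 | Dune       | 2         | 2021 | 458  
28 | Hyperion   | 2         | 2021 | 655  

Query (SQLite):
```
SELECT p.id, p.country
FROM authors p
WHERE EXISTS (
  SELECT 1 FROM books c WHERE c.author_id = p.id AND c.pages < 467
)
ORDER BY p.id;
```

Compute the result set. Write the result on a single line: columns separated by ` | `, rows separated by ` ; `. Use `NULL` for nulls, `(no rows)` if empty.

2 | France ; 3 | India

For each authors row, check whether any books with matching author_id has pages < 467.
Keep rows where that is true.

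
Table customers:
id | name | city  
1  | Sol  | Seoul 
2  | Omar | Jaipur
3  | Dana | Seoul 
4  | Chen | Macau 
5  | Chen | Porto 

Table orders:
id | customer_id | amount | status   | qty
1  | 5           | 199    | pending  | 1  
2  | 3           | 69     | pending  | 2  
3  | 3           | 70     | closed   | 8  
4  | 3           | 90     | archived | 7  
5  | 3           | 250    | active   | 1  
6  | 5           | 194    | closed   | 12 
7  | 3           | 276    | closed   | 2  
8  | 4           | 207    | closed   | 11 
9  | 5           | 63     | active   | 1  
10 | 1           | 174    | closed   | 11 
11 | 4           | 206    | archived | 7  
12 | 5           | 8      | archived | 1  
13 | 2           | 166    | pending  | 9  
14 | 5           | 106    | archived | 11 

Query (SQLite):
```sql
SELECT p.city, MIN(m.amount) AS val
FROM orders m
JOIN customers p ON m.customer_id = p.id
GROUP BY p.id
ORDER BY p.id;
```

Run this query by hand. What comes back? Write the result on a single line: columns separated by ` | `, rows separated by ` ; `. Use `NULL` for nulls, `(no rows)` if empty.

Seoul | 174 ; Jaipur | 166 ; Seoul | 69 ; Macau | 206 ; Porto | 8

Join each orders row to its customers via customer_id.
Group joined rows by customers.id; compute MIN(m.amount) per group.
  1: ids {10} → MIN(m.amount)=174
  2: ids {13} → MIN(m.amount)=166
  3: ids {2, 3, 4, 5, 7} → MIN(m.amount)=69
  4: ids {8, 11} → MIN(m.amount)=206
  5: ids {1, 6, 9, 12, 14} → MIN(m.amount)=8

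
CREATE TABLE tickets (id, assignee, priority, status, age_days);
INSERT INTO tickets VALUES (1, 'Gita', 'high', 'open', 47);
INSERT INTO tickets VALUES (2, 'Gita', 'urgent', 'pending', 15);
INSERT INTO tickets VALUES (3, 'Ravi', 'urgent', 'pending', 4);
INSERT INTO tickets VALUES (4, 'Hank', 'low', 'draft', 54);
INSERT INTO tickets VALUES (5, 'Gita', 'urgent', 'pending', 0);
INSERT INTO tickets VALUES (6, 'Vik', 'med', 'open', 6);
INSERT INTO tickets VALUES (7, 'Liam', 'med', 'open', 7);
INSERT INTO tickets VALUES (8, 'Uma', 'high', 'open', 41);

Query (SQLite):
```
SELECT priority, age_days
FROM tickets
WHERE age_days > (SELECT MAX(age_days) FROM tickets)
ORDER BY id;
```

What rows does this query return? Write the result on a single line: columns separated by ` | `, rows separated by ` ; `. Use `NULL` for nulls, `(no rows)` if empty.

Scalar subquery: MAX(age_days) over all tickets rows = 54.
Keep rows where age_days > that value.

(no rows)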